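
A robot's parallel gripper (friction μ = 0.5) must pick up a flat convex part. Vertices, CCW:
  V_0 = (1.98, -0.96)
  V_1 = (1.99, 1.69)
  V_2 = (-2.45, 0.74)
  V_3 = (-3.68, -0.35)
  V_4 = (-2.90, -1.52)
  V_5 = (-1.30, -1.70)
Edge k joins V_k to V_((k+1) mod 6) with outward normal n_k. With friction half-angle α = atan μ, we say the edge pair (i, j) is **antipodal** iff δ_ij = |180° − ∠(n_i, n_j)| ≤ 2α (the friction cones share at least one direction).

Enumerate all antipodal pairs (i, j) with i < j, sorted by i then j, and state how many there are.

count = 6; pairs: (0,2), (0,3), (1,4), (1,5), (2,4), (2,5)

α = atan 0.5 = 26.57°;  2α = 53.13°
n_0 = (+1.0000, -0.0038)
n_1 = (-0.2092, +0.9779)
n_2 = (-0.6632, +0.7484)
n_3 = (-0.8321, -0.5547)
n_4 = (-0.1118, -0.9937)
n_5 = (+0.2201, -0.9755)
  (0,1): δ = 77.71°  ·
  (0,2): δ = 48.24°  ✓
  (0,3): δ = 33.91°  ✓
  (0,4): δ = 83.80°  ·
  (0,5): δ = 102.93°  ·
  (1,2): δ = 150.53°  ·
  (1,3): δ = 68.39°  ·
  (1,4): δ = 18.50°  ✓
  (1,5): δ = 0.64°  ✓
  (2,3): δ = 97.86°  ·
  (2,4): δ = 47.97°  ✓
  (2,5): δ = 28.83°  ✓
  (3,4): δ = 130.11°  ·
  (3,5): δ = 110.98°  ·
  (4,5): δ = 160.87°  ·
antipodal pairs: 6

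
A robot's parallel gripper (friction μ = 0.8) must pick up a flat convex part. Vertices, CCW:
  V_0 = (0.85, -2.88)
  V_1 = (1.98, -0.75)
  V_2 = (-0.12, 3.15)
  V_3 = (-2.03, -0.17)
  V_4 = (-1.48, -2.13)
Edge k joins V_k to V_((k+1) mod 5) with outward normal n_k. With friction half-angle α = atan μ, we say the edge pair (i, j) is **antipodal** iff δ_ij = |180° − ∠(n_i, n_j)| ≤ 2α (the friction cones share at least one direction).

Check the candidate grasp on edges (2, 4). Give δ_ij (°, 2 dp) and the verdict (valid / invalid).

δ = 77.93°, invalid

α = atan 0.8 = 38.66°;  2α = 77.32°
edge 2: e_2 = (-1.91, -3.32);  n_2 = (-0.8668, +0.4987)
edge 4: e_4 = (+2.33, -0.75);  n_4 = (-0.3064, -0.9519)
∠(n_2, n_4) = 102.07°
δ = |180° − 102.07°| = 77.93°
77.93° > 2α = 77.32°  →  invalid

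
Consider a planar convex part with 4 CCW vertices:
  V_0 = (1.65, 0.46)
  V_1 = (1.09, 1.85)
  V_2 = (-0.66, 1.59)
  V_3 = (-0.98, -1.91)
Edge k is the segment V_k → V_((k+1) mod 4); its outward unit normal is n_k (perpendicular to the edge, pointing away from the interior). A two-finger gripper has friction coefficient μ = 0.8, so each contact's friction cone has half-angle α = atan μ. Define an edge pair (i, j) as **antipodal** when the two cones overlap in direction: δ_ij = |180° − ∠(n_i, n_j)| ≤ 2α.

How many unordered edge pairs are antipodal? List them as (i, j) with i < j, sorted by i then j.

α = atan 0.8 = 38.66°;  2α = 77.32°
n_0 = (+0.9276, +0.3737)
n_1 = (-0.1470, +0.9891)
n_2 = (-0.9958, +0.0910)
n_3 = (+0.6694, -0.7429)
  (0,1): δ = 103.49°  ·
  (0,2): δ = 27.17°  ✓
  (0,3): δ = 110.08°  ·
  (1,2): δ = 103.67°  ·
  (1,3): δ = 33.57°  ✓
  (2,3): δ = 42.75°  ✓
antipodal pairs: 3

count = 3; pairs: (0,2), (1,3), (2,3)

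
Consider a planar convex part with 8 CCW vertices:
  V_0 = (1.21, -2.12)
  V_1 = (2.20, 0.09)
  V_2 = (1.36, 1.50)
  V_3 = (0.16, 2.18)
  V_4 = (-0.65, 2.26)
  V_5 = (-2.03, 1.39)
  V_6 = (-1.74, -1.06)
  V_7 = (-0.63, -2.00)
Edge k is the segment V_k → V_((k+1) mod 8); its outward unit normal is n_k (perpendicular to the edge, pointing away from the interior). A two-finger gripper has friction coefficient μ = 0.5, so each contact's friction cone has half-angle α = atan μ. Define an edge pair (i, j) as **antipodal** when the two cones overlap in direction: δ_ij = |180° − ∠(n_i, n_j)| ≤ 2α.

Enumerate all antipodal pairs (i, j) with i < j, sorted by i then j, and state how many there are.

α = atan 0.5 = 26.57°;  2α = 53.13°
n_0 = (+0.9126, -0.4088)
n_1 = (+0.8591, +0.5118)
n_2 = (+0.4930, +0.8700)
n_3 = (+0.0983, +0.9952)
n_4 = (-0.5333, +0.8459)
n_5 = (-0.9931, -0.1175)
n_6 = (-0.6463, -0.7631)
n_7 = (-0.0651, -0.9979)
  (0,1): δ = 125.09°  ·
  (0,2): δ = 95.41°  ·
  (0,3): δ = 71.51°  ·
  (0,4): δ = 33.64°  ✓
  (0,5): δ = 30.88°  ✓
  (0,6): δ = 73.87°  ·
  (0,7): δ = 110.40°  ·
  (1,2): δ = 150.32°  ·
  (1,3): δ = 126.42°  ·
  (1,4): δ = 88.56°  ·
  (1,5): δ = 24.03°  ✓
  (1,6): δ = 18.96°  ✓
  (1,7): δ = 55.48°  ·
  (2,3): δ = 156.10°  ·
  (2,4): δ = 118.23°  ·
  (2,5): δ = 53.71°  ·
  (2,6): δ = 10.72°  ✓
  (2,7): δ = 25.81°  ✓
  (3,4): δ = 142.13°  ·
  (3,5): δ = 77.61°  ·
  (3,6): δ = 34.62°  ✓
  (3,7): δ = 1.91°  ✓
  (4,5): δ = 115.48°  ·
  (4,6): δ = 72.49°  ·
  (4,7): δ = 35.96°  ✓
  (5,6): δ = 137.01°  ·
  (5,7): δ = 100.48°  ·
  (6,7): δ = 143.47°  ·
antipodal pairs: 9

count = 9; pairs: (0,4), (0,5), (1,5), (1,6), (2,6), (2,7), (3,6), (3,7), (4,7)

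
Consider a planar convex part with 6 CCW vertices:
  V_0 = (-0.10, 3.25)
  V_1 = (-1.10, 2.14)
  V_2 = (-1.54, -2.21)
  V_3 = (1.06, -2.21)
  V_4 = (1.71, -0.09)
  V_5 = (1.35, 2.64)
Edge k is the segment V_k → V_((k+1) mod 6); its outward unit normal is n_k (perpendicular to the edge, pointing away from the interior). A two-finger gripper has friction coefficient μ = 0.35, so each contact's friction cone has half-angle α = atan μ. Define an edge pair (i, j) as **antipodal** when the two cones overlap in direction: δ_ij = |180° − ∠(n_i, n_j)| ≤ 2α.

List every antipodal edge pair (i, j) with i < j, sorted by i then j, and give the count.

count = 4; pairs: (0,3), (1,3), (1,4), (2,5)

α = atan 0.35 = 19.29°;  2α = 38.58°
n_0 = (-0.7430, +0.6693)
n_1 = (-0.9949, +0.1006)
n_2 = (+0.0000, -1.0000)
n_3 = (+0.9561, -0.2931)
n_4 = (+0.9914, +0.1307)
n_5 = (+0.3878, +0.9218)
  (0,1): δ = 143.76°  ·
  (0,2): δ = 47.98°  ·
  (0,3): δ = 24.97°  ✓
  (0,4): δ = 49.53°  ·
  (0,5): δ = 109.20°  ·
  (1,2): δ = 84.22°  ·
  (1,3): δ = 11.27°  ✓
  (1,4): δ = 13.29°  ✓
  (1,5): δ = 72.96°  ·
  (2,3): δ = 107.05°  ·
  (2,4): δ = 82.49°  ·
  (2,5): δ = 22.82°  ✓
  (3,4): δ = 155.44°  ·
  (3,5): δ = 95.77°  ·
  (4,5): δ = 120.33°  ·
antipodal pairs: 4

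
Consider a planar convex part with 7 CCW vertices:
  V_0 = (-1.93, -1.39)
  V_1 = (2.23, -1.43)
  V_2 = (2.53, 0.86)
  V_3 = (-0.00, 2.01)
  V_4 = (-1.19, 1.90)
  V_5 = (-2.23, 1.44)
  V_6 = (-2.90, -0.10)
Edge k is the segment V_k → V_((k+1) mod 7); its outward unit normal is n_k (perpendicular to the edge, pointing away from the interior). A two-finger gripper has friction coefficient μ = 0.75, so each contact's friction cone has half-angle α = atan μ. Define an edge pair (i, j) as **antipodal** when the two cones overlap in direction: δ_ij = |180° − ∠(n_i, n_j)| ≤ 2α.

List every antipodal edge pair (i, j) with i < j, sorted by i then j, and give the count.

count = 9; pairs: (0,2), (0,3), (0,4), (0,5), (1,4), (1,5), (1,6), (2,6), (3,6)

α = atan 0.75 = 36.87°;  2α = 73.74°
n_0 = (-0.0096, -1.0000)
n_1 = (+0.9915, -0.1299)
n_2 = (+0.4138, +0.9104)
n_3 = (-0.0920, +0.9958)
n_4 = (-0.4045, +0.9145)
n_5 = (-0.9170, +0.3989)
n_6 = (-0.7993, -0.6010)
  (0,1): δ = 96.91°  ·
  (0,2): δ = 23.89°  ✓
  (0,3): δ = 5.83°  ✓
  (0,4): δ = 24.41°  ✓
  (0,5): δ = 67.04°  ✓
  (0,6): δ = 127.49°  ·
  (1,2): δ = 106.98°  ·
  (1,3): δ = 77.26°  ·
  (1,4): δ = 58.68°  ✓
  (1,5): δ = 16.05°  ✓
  (1,6): δ = 44.40°  ✓
  (2,3): δ = 150.27°  ·
  (2,4): δ = 131.70°  ·
  (2,5): δ = 89.07°  ·
  (2,6): δ = 28.62°  ✓
  (3,4): δ = 161.42°  ·
  (3,5): δ = 118.79°  ·
  (3,6): δ = 58.34°  ✓
  (4,5): δ = 137.37°  ·
  (4,6): δ = 76.92°  ·
  (5,6): δ = 119.55°  ·
antipodal pairs: 9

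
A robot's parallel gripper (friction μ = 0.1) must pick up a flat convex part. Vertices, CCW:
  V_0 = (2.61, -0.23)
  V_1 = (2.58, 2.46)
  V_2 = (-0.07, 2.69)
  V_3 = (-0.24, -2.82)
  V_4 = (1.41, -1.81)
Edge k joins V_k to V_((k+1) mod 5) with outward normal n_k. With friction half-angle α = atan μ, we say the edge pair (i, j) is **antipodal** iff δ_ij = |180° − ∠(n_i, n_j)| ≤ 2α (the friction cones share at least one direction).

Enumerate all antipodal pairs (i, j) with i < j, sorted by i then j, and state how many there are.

α = atan 0.1 = 5.71°;  2α = 11.42°
n_0 = (+0.9999, +0.0112)
n_1 = (+0.0865, +0.9963)
n_2 = (-0.9995, +0.0308)
n_3 = (+0.5221, -0.8529)
n_4 = (+0.7964, -0.6048)
  (0,1): δ = 95.60°  ·
  (0,2): δ = 2.41°  ✓
  (0,3): δ = 120.83°  ·
  (0,4): δ = 142.14°  ·
  (1,2): δ = 86.81°  ·
  (1,3): δ = 36.43°  ·
  (1,4): δ = 57.74°  ·
  (2,3): δ = 56.76°  ·
  (2,4): δ = 35.45°  ·
  (3,4): δ = 158.69°  ·
antipodal pairs: 1

count = 1; pairs: (0,2)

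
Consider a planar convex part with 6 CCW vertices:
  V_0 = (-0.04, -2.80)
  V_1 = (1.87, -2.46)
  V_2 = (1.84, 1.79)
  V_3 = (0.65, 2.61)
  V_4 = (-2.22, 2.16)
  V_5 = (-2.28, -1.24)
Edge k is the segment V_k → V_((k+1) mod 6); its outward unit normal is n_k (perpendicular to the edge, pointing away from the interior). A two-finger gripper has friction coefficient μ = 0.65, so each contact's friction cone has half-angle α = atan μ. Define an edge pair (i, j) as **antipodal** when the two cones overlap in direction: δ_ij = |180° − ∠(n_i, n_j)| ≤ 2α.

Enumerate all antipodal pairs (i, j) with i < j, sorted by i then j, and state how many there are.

α = atan 0.65 = 33.02°;  2α = 66.05°
n_0 = (+0.1753, -0.9845)
n_1 = (+1.0000, +0.0071)
n_2 = (+0.5674, +0.8234)
n_3 = (-0.1549, +0.9879)
n_4 = (-0.9998, +0.0176)
n_5 = (-0.5715, -0.8206)
  (0,1): δ = 99.69°  ·
  (0,2): δ = 44.66°  ✓
  (0,3): δ = 1.18°  ✓
  (0,4): δ = 78.90°  ·
  (0,5): δ = 135.05°  ·
  (1,2): δ = 124.97°  ·
  (1,3): δ = 81.49°  ·
  (1,4): δ = 1.42°  ✓
  (1,5): δ = 54.74°  ✓
  (2,3): δ = 136.52°  ·
  (2,4): δ = 56.44°  ✓
  (2,5): δ = 0.28°  ✓
  (3,4): δ = 99.92°  ·
  (3,5): δ = 43.77°  ✓
  (4,5): δ = 123.84°  ·
antipodal pairs: 7

count = 7; pairs: (0,2), (0,3), (1,4), (1,5), (2,4), (2,5), (3,5)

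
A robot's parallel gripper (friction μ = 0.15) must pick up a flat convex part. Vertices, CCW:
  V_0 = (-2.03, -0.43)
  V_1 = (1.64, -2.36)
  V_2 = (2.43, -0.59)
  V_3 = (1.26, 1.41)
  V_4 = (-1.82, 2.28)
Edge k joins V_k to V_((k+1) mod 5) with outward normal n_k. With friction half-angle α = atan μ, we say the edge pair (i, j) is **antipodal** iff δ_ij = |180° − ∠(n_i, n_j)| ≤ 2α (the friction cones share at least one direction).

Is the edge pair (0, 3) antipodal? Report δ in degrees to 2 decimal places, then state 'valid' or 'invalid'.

δ = 11.97°, valid

α = atan 0.15 = 8.53°;  2α = 17.06°
edge 0: e_0 = (+3.67, -1.93);  n_0 = (-0.4654, -0.8851)
edge 3: e_3 = (-3.08, +0.87);  n_3 = (+0.2718, +0.9623)
∠(n_0, n_3) = 168.03°
δ = |180° − 168.03°| = 11.97°
11.97° ≤ 2α = 17.06°  →  valid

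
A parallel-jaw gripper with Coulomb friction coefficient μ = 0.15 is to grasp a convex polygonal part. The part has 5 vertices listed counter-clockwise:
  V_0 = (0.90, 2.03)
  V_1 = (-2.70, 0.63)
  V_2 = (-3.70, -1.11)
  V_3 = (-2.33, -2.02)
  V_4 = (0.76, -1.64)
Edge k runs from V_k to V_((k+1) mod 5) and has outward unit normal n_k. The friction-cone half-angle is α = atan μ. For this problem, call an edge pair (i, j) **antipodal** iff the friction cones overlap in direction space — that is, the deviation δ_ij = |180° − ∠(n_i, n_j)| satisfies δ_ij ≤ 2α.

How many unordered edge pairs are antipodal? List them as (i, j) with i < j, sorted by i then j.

α = atan 0.15 = 8.53°;  2α = 17.06°
n_0 = (-0.3624, +0.9320)
n_1 = (-0.8670, +0.4983)
n_2 = (-0.5533, -0.8330)
n_3 = (+0.1221, -0.9925)
n_4 = (+0.9993, -0.0381)
  (0,1): δ = 141.14°  ·
  (0,2): δ = 54.84°  ·
  (0,3): δ = 14.24°  ✓
  (0,4): δ = 66.56°  ·
  (1,2): δ = 93.71°  ·
  (1,3): δ = 53.10°  ·
  (1,4): δ = 27.70°  ·
  (2,3): δ = 139.40°  ·
  (2,4): δ = 58.59°  ·
  (3,4): δ = 99.20°  ·
antipodal pairs: 1

count = 1; pairs: (0,3)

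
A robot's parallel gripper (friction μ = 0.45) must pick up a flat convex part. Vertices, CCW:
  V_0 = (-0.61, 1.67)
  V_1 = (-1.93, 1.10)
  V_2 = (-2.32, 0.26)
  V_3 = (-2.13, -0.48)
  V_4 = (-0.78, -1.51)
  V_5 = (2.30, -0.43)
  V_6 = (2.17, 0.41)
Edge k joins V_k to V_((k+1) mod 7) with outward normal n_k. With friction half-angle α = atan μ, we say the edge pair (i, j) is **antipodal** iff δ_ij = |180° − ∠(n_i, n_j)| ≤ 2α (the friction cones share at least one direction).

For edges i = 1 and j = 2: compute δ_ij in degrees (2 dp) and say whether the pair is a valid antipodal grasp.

α = atan 0.45 = 24.23°;  2α = 48.46°
edge 1: e_1 = (-0.39, -0.84);  n_1 = (-0.9070, +0.4211)
edge 2: e_2 = (+0.19, -0.74);  n_2 = (-0.9686, -0.2487)
∠(n_1, n_2) = 39.30°
δ = |180° − 39.30°| = 140.70°
140.70° > 2α = 48.46°  →  invalid

δ = 140.70°, invalid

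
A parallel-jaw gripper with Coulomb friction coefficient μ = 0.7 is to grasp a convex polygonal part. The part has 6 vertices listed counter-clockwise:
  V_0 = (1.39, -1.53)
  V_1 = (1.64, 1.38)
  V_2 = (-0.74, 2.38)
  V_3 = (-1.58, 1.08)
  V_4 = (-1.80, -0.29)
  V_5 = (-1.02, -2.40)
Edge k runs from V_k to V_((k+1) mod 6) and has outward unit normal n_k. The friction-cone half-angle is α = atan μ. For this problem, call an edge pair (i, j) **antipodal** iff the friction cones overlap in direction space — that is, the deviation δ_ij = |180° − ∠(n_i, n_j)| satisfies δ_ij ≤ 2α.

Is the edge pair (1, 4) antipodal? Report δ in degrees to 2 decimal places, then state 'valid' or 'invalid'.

α = atan 0.7 = 34.99°;  2α = 69.98°
edge 1: e_1 = (-2.38, +1.00);  n_1 = (+0.3874, +0.9219)
edge 4: e_4 = (+0.78, -2.11);  n_4 = (-0.9380, -0.3467)
∠(n_1, n_4) = 133.08°
δ = |180° − 133.08°| = 46.92°
46.92° ≤ 2α = 69.98°  →  valid

δ = 46.92°, valid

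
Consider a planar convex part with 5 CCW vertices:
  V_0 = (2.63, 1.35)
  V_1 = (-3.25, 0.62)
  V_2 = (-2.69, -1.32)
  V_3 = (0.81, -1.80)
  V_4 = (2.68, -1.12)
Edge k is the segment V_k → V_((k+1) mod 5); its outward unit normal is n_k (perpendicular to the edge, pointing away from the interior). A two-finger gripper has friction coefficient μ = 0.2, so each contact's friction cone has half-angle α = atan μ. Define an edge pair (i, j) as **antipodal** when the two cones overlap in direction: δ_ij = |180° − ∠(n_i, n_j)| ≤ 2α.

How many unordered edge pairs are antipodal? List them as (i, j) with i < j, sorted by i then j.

count = 3; pairs: (0,2), (0,3), (1,4)

α = atan 0.2 = 11.31°;  2α = 22.62°
n_0 = (-0.1232, +0.9924)
n_1 = (-0.9608, -0.2773)
n_2 = (-0.1359, -0.9907)
n_3 = (+0.3417, -0.9398)
n_4 = (+0.9998, +0.0202)
  (0,1): δ = 80.98°  ·
  (0,2): δ = 14.89°  ✓
  (0,3): δ = 12.91°  ✓
  (0,4): δ = 84.08°  ·
  (1,2): δ = 113.91°  ·
  (1,3): δ = 86.12°  ·
  (1,4): δ = 14.94°  ✓
  (2,3): δ = 152.21°  ·
  (2,4): δ = 81.03°  ·
  (3,4): δ = 108.82°  ·
antipodal pairs: 3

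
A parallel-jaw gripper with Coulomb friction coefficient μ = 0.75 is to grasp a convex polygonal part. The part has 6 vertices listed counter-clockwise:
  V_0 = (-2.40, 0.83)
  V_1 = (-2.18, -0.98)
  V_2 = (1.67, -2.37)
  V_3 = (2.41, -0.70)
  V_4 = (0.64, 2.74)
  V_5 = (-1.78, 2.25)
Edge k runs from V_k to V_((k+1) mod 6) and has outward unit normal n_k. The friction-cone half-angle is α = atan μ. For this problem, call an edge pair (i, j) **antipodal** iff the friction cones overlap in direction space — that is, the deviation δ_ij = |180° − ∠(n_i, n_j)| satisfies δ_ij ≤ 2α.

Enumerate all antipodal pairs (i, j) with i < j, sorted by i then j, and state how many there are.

α = atan 0.75 = 36.87°;  2α = 73.74°
n_0 = (-0.9927, -0.1207)
n_1 = (-0.3396, -0.9406)
n_2 = (+0.9143, -0.4051)
n_3 = (+0.8892, +0.4575)
n_4 = (-0.1985, +0.9801)
n_5 = (-0.9165, +0.4001)
  (0,1): δ = 116.78°  ·
  (0,2): δ = 30.83°  ✓
  (0,3): δ = 20.30°  ✓
  (0,4): δ = 94.52°  ·
  (0,5): δ = 149.48°  ·
  (1,2): δ = 94.05°  ·
  (1,3): δ = 42.92°  ✓
  (1,4): δ = 31.30°  ✓
  (1,5): δ = 86.26°  ·
  (2,3): δ = 128.87°  ·
  (2,4): δ = 54.65°  ✓
  (2,5): δ = 0.31°  ✓
  (3,4): δ = 105.78°  ·
  (3,5): δ = 50.81°  ✓
  (4,5): δ = 125.03°  ·
antipodal pairs: 7

count = 7; pairs: (0,2), (0,3), (1,3), (1,4), (2,4), (2,5), (3,5)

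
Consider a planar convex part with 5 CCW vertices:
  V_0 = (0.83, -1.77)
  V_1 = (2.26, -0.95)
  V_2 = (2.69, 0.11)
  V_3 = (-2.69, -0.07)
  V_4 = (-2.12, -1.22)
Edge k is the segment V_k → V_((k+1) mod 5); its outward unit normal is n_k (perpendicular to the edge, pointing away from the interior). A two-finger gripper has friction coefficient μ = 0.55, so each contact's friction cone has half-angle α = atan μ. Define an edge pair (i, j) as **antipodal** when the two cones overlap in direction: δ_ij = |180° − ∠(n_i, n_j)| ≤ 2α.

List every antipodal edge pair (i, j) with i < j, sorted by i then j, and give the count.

count = 3; pairs: (0,2), (1,3), (2,4)

α = atan 0.55 = 28.81°;  2α = 57.62°
n_0 = (+0.4974, -0.8675)
n_1 = (+0.9267, -0.3759)
n_2 = (-0.0334, +0.9994)
n_3 = (-0.8960, -0.4441)
n_4 = (-0.1833, -0.9831)
  (0,1): δ = 141.91°  ·
  (0,2): δ = 27.91°  ✓
  (0,3): δ = 86.53°  ·
  (0,4): δ = 139.61°  ·
  (1,2): δ = 66.00°  ·
  (1,3): δ = 48.45°  ✓
  (1,4): δ = 101.52°  ·
  (2,3): δ = 65.55°  ·
  (2,4): δ = 12.48°  ✓
  (3,4): δ = 126.93°  ·
antipodal pairs: 3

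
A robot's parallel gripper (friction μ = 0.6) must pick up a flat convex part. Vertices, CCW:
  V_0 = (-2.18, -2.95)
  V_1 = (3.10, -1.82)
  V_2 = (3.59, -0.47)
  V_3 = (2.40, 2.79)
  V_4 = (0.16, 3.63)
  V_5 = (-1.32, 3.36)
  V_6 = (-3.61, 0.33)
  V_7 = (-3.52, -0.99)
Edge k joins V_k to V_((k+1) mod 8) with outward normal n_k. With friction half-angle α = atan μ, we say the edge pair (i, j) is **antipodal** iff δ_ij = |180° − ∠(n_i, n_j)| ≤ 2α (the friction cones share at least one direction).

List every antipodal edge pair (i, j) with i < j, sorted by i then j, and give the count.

count = 11; pairs: (0,3), (0,4), (0,5), (1,4), (1,5), (1,6), (1,7), (2,5), (2,6), (2,7), (3,7)

α = atan 0.6 = 30.96°;  2α = 61.93°
n_0 = (+0.2093, -0.9779)
n_1 = (+0.9400, -0.3412)
n_2 = (+0.9394, +0.3429)
n_3 = (+0.3511, +0.9363)
n_4 = (-0.1795, +0.9838)
n_5 = (-0.7978, +0.6029)
n_6 = (-0.9977, -0.0680)
n_7 = (-0.8255, -0.5644)
  (0,1): δ = 122.03°  ·
  (0,2): δ = 82.03°  ·
  (0,3): δ = 32.64°  ✓
  (0,4): δ = 1.74°  ✓
  (0,5): δ = 40.84°  ✓
  (0,6): δ = 81.82°  ·
  (0,7): δ = 112.28°  ·
  (1,2): δ = 140.00°  ·
  (1,3): δ = 90.61°  ·
  (1,4): δ = 59.71°  ✓
  (1,5): δ = 17.13°  ✓
  (1,6): δ = 23.85°  ✓
  (1,7): δ = 54.31°  ✓
  (2,3): δ = 130.61°  ·
  (2,4): δ = 99.71°  ·
  (2,5): δ = 57.13°  ✓
  (2,6): δ = 16.15°  ✓
  (2,7): δ = 14.31°  ✓
  (3,4): δ = 149.11°  ·
  (3,5): δ = 106.53°  ·
  (3,6): δ = 65.54°  ·
  (3,7): δ = 35.08°  ✓
  (4,5): δ = 137.42°  ·
  (4,6): δ = 96.44°  ·
  (4,7): δ = 65.98°  ·
  (5,6): δ = 139.02°  ·
  (5,7): δ = 108.56°  ·
  (6,7): δ = 149.54°  ·
antipodal pairs: 11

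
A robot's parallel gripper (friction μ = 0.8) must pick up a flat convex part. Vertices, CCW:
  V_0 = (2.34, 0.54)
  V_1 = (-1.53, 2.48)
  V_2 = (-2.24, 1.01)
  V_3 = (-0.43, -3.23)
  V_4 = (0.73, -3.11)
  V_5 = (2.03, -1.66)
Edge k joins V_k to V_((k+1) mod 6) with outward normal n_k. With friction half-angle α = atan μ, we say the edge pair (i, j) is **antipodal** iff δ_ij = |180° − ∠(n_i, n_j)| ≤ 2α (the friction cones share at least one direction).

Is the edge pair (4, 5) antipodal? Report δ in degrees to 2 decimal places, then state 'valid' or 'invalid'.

δ = 146.14°, invalid

α = atan 0.8 = 38.66°;  2α = 77.32°
edge 4: e_4 = (+1.30, +1.45);  n_4 = (+0.7446, -0.6675)
edge 5: e_5 = (+0.31, +2.20);  n_5 = (+0.9902, -0.1395)
∠(n_4, n_5) = 33.86°
δ = |180° − 33.86°| = 146.14°
146.14° > 2α = 77.32°  →  invalid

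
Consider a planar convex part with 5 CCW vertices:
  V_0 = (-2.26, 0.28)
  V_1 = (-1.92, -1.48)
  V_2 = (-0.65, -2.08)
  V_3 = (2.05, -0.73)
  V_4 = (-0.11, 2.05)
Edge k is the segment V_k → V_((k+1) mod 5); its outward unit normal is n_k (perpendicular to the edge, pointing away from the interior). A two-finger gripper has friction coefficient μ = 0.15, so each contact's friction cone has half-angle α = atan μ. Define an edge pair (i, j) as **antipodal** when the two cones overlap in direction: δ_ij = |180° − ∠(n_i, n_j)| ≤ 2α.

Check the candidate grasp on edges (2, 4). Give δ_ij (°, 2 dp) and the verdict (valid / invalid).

α = atan 0.15 = 8.53°;  2α = 17.06°
edge 2: e_2 = (+2.70, +1.35);  n_2 = (+0.4472, -0.8944)
edge 4: e_4 = (-2.15, -1.77);  n_4 = (-0.6356, +0.7720)
∠(n_2, n_4) = 167.10°
δ = |180° − 167.10°| = 12.90°
12.90° ≤ 2α = 17.06°  →  valid

δ = 12.90°, valid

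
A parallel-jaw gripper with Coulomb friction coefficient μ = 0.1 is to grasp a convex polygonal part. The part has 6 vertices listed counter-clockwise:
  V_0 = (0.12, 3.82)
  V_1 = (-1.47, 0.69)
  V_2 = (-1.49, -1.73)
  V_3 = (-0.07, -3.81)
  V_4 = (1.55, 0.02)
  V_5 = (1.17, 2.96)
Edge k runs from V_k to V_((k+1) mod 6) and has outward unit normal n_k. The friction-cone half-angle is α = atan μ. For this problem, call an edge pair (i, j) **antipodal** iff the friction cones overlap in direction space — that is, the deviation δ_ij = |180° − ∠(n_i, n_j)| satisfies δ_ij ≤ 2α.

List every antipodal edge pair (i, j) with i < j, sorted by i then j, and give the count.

α = atan 0.1 = 5.71°;  2α = 11.42°
n_0 = (-0.8916, +0.4529)
n_1 = (-1.0000, +0.0083)
n_2 = (-0.8259, -0.5638)
n_3 = (+0.9210, -0.3896)
n_4 = (+0.9918, +0.1282)
n_5 = (+0.6336, +0.7736)
  (0,1): δ = 153.54°  ·
  (0,2): δ = 118.75°  ·
  (0,3): δ = 4.00°  ✓
  (0,4): δ = 34.29°  ·
  (0,5): δ = 77.61°  ·
  (1,2): δ = 145.21°  ·
  (1,3): δ = 22.45°  ·
  (1,4): δ = 7.84°  ✓
  (1,5): δ = 51.15°  ·
  (2,3): δ = 57.25°  ·
  (2,4): δ = 26.96°  ·
  (2,5): δ = 16.36°  ·
  (3,4): δ = 149.71°  ·
  (3,5): δ = 106.39°  ·
  (4,5): δ = 136.68°  ·
antipodal pairs: 2

count = 2; pairs: (0,3), (1,4)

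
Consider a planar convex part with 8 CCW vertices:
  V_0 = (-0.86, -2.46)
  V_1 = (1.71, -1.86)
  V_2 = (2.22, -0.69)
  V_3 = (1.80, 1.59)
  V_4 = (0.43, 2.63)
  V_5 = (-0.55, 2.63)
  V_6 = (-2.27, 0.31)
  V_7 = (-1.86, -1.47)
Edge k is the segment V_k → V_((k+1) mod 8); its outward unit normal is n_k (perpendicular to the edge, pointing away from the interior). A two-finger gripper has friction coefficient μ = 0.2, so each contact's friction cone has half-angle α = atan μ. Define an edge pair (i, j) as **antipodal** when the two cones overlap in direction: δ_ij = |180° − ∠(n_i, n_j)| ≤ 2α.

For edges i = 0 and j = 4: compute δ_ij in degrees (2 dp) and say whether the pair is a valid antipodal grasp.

α = atan 0.2 = 11.31°;  2α = 22.62°
edge 0: e_0 = (+2.57, +0.60);  n_0 = (+0.2273, -0.9738)
edge 4: e_4 = (-0.98, +0.00);  n_4 = (+0.0000, +1.0000)
∠(n_0, n_4) = 166.86°
δ = |180° − 166.86°| = 13.14°
13.14° ≤ 2α = 22.62°  →  valid

δ = 13.14°, valid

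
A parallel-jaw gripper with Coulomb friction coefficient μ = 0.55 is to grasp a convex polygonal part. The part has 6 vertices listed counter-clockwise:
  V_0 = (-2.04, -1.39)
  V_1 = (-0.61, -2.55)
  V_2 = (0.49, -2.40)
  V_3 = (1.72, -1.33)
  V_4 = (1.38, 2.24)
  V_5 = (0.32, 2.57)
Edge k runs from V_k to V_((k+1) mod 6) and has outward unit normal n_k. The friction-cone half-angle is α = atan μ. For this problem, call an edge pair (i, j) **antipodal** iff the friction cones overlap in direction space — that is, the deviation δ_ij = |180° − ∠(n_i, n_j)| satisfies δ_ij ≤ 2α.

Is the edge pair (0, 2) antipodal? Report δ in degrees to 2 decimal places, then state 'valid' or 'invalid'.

δ = 99.93°, invalid

α = atan 0.55 = 28.81°;  2α = 57.62°
edge 0: e_0 = (+1.43, -1.16);  n_0 = (-0.6300, -0.7766)
edge 2: e_2 = (+1.23, +1.07);  n_2 = (+0.6563, -0.7545)
∠(n_0, n_2) = 80.07°
δ = |180° − 80.07°| = 99.93°
99.93° > 2α = 57.62°  →  invalid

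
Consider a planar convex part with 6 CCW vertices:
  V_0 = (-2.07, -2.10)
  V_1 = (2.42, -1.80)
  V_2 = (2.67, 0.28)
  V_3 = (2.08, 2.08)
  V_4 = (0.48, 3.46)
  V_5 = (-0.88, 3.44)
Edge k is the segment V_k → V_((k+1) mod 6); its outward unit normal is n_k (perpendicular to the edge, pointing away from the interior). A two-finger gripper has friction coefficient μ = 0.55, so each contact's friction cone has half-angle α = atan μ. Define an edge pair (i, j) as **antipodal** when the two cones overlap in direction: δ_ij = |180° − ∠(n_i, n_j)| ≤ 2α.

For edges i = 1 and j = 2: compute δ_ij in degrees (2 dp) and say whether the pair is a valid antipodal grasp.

δ = 155.00°, invalid

α = atan 0.55 = 28.81°;  2α = 57.62°
edge 1: e_1 = (+0.25, +2.08);  n_1 = (+0.9929, -0.1193)
edge 2: e_2 = (-0.59, +1.80);  n_2 = (+0.9503, +0.3115)
∠(n_1, n_2) = 25.00°
δ = |180° − 25.00°| = 155.00°
155.00° > 2α = 57.62°  →  invalid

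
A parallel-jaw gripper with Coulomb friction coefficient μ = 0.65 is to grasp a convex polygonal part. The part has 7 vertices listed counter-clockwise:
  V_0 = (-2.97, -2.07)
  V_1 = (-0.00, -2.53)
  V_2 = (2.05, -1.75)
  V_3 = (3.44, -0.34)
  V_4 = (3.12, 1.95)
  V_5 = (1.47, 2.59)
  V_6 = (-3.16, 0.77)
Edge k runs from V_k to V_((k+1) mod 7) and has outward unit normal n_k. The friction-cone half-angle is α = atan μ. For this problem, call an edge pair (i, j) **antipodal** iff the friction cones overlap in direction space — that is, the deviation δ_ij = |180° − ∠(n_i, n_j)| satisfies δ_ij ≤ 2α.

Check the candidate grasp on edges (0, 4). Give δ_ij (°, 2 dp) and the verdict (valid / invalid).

α = atan 0.65 = 33.02°;  2α = 66.05°
edge 0: e_0 = (+2.97, -0.46);  n_0 = (-0.1531, -0.9882)
edge 4: e_4 = (-1.65, +0.64);  n_4 = (+0.3616, +0.9323)
∠(n_0, n_4) = 167.60°
δ = |180° − 167.60°| = 12.40°
12.40° ≤ 2α = 66.05°  →  valid

δ = 12.40°, valid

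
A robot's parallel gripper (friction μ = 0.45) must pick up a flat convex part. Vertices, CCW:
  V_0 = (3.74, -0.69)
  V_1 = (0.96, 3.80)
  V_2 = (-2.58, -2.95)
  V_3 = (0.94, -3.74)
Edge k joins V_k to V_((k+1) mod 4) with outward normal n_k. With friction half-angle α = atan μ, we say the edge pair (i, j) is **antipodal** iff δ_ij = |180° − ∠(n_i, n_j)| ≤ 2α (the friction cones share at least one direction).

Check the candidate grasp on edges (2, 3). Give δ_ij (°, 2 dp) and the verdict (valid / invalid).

δ = 119.90°, invalid

α = atan 0.45 = 24.23°;  2α = 48.46°
edge 2: e_2 = (+3.52, -0.79);  n_2 = (-0.2190, -0.9757)
edge 3: e_3 = (+2.80, +3.05);  n_3 = (+0.7367, -0.6763)
∠(n_2, n_3) = 60.10°
δ = |180° − 60.10°| = 119.90°
119.90° > 2α = 48.46°  →  invalid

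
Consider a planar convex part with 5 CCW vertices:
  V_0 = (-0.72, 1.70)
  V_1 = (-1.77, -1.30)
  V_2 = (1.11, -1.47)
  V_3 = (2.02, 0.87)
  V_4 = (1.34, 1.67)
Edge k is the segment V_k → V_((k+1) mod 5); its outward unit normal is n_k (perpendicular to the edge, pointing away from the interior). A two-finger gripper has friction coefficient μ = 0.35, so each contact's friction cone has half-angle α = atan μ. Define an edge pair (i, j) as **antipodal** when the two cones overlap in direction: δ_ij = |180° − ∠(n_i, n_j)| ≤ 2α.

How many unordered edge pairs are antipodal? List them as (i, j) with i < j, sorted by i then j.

count = 2; pairs: (0,2), (1,4)

α = atan 0.35 = 19.29°;  2α = 38.58°
n_0 = (-0.9439, +0.3304)
n_1 = (-0.0589, -0.9983)
n_2 = (+0.9320, -0.3624)
n_3 = (+0.7619, +0.6476)
n_4 = (+0.0146, +0.9999)
  (0,1): δ = 74.09°  ·
  (0,2): δ = 1.96°  ✓
  (0,3): δ = 59.65°  ·
  (0,4): δ = 108.46°  ·
  (1,2): δ = 107.87°  ·
  (1,3): δ = 46.26°  ·
  (1,4): δ = 2.54°  ✓
  (2,3): δ = 118.38°  ·
  (2,4): δ = 69.58°  ·
  (3,4): δ = 131.20°  ·
antipodal pairs: 2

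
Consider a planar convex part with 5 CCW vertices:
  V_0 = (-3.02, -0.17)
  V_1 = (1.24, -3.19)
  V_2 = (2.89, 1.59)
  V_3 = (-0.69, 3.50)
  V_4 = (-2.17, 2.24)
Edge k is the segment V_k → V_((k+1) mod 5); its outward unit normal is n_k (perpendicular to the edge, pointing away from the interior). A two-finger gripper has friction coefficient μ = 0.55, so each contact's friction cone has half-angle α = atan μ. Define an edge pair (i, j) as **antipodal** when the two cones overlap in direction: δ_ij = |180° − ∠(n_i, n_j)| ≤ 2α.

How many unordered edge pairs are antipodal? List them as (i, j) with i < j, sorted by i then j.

count = 3; pairs: (0,2), (1,3), (1,4)

α = atan 0.55 = 28.81°;  2α = 57.62°
n_0 = (-0.5783, -0.8158)
n_1 = (+0.9453, -0.3263)
n_2 = (+0.4707, +0.8823)
n_3 = (-0.6482, +0.7614)
n_4 = (-0.9431, +0.3326)
  (0,1): δ = 73.71°  ·
  (0,2): δ = 7.25°  ✓
  (0,3): δ = 75.74°  ·
  (0,4): δ = 105.91°  ·
  (1,2): δ = 99.04°  ·
  (1,3): δ = 30.55°  ✓
  (1,4): δ = 0.38°  ✓
  (2,3): δ = 111.51°  ·
  (2,4): δ = 81.35°  ·
  (3,4): δ = 149.84°  ·
antipodal pairs: 3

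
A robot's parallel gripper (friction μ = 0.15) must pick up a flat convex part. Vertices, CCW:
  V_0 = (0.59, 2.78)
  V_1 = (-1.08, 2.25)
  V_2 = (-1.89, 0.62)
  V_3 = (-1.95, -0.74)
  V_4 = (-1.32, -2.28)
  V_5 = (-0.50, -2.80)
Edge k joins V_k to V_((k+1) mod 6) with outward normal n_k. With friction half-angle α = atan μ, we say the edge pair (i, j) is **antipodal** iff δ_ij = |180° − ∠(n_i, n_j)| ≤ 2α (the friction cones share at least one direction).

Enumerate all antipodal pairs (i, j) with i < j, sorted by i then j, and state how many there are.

α = atan 0.15 = 8.53°;  2α = 17.06°
n_0 = (-0.3025, +0.9532)
n_1 = (-0.8955, +0.4450)
n_2 = (-0.9990, +0.0441)
n_3 = (-0.9255, -0.3786)
n_4 = (-0.5355, -0.8445)
n_5 = (+0.9815, -0.1917)
  (0,1): δ = 134.03°  ·
  (0,2): δ = 110.13°  ·
  (0,3): δ = 85.36°  ·
  (0,4): δ = 49.99°  ·
  (0,5): δ = 61.34°  ·
  (1,2): δ = 156.10°  ·
  (1,3): δ = 131.33°  ·
  (1,4): δ = 95.96°  ·
  (1,5): δ = 15.37°  ✓
  (2,3): δ = 155.22°  ·
  (2,4): δ = 119.85°  ·
  (2,5): δ = 8.53°  ✓
  (3,4): δ = 144.63°  ·
  (3,5): δ = 33.30°  ·
  (4,5): δ = 68.67°  ·
antipodal pairs: 2

count = 2; pairs: (1,5), (2,5)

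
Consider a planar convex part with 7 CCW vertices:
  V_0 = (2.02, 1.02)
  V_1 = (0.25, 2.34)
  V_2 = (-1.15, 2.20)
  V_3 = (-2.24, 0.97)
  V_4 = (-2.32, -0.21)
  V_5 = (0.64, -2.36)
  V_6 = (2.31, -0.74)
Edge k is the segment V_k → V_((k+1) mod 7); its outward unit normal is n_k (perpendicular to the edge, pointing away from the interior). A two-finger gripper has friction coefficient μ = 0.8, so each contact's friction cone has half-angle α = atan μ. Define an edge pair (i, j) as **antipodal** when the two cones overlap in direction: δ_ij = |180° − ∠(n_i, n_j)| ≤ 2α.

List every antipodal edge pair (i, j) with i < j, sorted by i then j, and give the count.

α = atan 0.8 = 38.66°;  2α = 77.32°
n_0 = (+0.5978, +0.8016)
n_1 = (-0.0995, +0.9950)
n_2 = (-0.7484, +0.6632)
n_3 = (-0.9977, +0.0676)
n_4 = (-0.5877, -0.8091)
n_5 = (+0.6963, -0.7178)
n_6 = (+0.9867, +0.1626)
  (0,1): δ = 137.58°  ·
  (0,2): δ = 94.83°  ·
  (0,3): δ = 57.16°  ✓
  (0,4): δ = 0.72°  ✓
  (0,5): δ = 80.84°  ·
  (0,6): δ = 136.07°  ·
  (1,2): δ = 137.26°  ·
  (1,3): δ = 99.59°  ·
  (1,4): δ = 41.70°  ✓
  (1,5): δ = 38.42°  ✓
  (1,6): δ = 93.65°  ·
  (2,3): δ = 142.33°  ·
  (2,4): δ = 84.45°  ·
  (2,5): δ = 4.32°  ✓
  (2,6): δ = 50.90°  ✓
  (3,4): δ = 122.11°  ·
  (3,5): δ = 41.99°  ✓
  (3,6): δ = 13.24°  ✓
  (4,5): δ = 99.88°  ·
  (4,6): δ = 44.65°  ✓
  (5,6): δ = 124.77°  ·
antipodal pairs: 9

count = 9; pairs: (0,3), (0,4), (1,4), (1,5), (2,5), (2,6), (3,5), (3,6), (4,6)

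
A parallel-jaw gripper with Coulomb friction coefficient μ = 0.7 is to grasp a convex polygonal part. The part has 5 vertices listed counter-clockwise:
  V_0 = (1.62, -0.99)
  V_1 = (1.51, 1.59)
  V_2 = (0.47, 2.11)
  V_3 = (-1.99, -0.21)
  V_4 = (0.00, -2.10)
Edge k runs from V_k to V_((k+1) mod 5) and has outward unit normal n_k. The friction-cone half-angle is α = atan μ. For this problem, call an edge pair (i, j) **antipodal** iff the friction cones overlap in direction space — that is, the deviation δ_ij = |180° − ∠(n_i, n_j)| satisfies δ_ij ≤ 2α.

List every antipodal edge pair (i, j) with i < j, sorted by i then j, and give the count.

count = 5; pairs: (0,2), (0,3), (1,3), (1,4), (2,4)

α = atan 0.7 = 34.99°;  2α = 69.98°
n_0 = (+0.9991, +0.0426)
n_1 = (+0.4472, +0.8944)
n_2 = (-0.6861, +0.7275)
n_3 = (-0.6887, -0.7251)
n_4 = (+0.5652, -0.8249)
  (0,1): δ = 119.01°  ·
  (0,2): δ = 49.12°  ✓
  (0,3): δ = 44.04°  ✓
  (0,4): δ = 121.98°  ·
  (1,2): δ = 110.11°  ·
  (1,3): δ = 16.96°  ✓
  (1,4): δ = 60.98°  ✓
  (2,3): δ = 86.85°  ·
  (2,4): δ = 8.90°  ✓
  (3,4): δ = 102.06°  ·
antipodal pairs: 5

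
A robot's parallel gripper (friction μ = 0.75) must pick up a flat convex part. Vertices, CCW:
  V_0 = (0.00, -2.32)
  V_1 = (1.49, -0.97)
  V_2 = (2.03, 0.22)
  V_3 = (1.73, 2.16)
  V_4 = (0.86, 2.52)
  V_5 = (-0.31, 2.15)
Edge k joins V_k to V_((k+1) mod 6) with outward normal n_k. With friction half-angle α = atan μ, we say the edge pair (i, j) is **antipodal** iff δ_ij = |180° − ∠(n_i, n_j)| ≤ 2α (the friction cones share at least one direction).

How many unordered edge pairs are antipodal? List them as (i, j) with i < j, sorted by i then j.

count = 7; pairs: (0,3), (0,4), (0,5), (1,4), (1,5), (2,5), (3,5)

α = atan 0.75 = 36.87°;  2α = 73.74°
n_0 = (+0.6714, -0.7411)
n_1 = (+0.9106, -0.4132)
n_2 = (+0.9883, +0.1528)
n_3 = (+0.3824, +0.9240)
n_4 = (-0.3015, +0.9535)
n_5 = (-0.9976, -0.0692)
  (0,1): δ = 156.59°  ·
  (0,2): δ = 123.39°  ·
  (0,3): δ = 64.66°  ✓
  (0,4): δ = 24.63°  ✓
  (0,5): δ = 51.79°  ✓
  (1,2): δ = 146.80°  ·
  (1,3): δ = 88.07°  ·
  (1,4): δ = 48.04°  ✓
  (1,5): δ = 28.37°  ✓
  (2,3): δ = 121.27°  ·
  (2,4): δ = 81.24°  ·
  (2,5): δ = 4.82°  ✓
  (3,4): δ = 139.97°  ·
  (3,5): δ = 63.55°  ✓
  (4,5): δ = 103.58°  ·
antipodal pairs: 7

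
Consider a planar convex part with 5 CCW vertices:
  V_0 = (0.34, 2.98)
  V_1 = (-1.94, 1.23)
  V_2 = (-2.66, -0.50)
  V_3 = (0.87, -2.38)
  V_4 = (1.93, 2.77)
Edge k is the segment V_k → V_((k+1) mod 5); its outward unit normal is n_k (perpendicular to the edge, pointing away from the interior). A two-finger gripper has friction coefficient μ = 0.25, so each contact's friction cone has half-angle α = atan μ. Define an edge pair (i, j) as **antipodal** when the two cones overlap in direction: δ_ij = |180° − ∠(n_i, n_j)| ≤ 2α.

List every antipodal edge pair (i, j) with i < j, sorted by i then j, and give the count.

α = atan 0.25 = 14.04°;  2α = 28.07°
n_0 = (-0.6089, +0.7933)
n_1 = (-0.9232, +0.3842)
n_2 = (-0.4701, -0.8826)
n_3 = (+0.9795, -0.2016)
n_4 = (+0.1309, +0.9914)
  (0,1): δ = 150.10°  ·
  (0,2): δ = 65.55°  ·
  (0,3): δ = 40.86°  ·
  (0,4): δ = 134.97°  ·
  (1,2): δ = 95.44°  ·
  (1,3): δ = 10.97°  ✓
  (1,4): δ = 105.07°  ·
  (2,3): δ = 73.59°  ·
  (2,4): δ = 20.51°  ✓
  (3,4): δ = 85.89°  ·
antipodal pairs: 2

count = 2; pairs: (1,3), (2,4)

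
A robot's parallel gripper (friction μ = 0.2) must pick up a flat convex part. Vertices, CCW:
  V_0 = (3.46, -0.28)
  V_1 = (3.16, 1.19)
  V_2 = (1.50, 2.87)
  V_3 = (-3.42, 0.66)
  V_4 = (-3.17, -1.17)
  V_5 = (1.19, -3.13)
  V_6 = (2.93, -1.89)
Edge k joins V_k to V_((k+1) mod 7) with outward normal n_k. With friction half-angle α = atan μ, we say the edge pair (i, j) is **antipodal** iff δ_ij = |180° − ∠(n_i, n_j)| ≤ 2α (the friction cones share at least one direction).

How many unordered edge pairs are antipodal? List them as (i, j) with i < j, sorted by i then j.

α = atan 0.2 = 11.31°;  2α = 22.62°
n_0 = (+0.9798, +0.2000)
n_1 = (+0.7113, +0.7029)
n_2 = (-0.4097, +0.9122)
n_3 = (-0.9908, -0.1354)
n_4 = (-0.4100, -0.9121)
n_5 = (+0.5804, -0.8144)
n_6 = (+0.9499, -0.3127)
  (0,1): δ = 146.88°  ·
  (0,2): δ = 77.35°  ·
  (0,3): δ = 3.76°  ✓
  (0,4): δ = 54.26°  ·
  (0,5): δ = 113.94°  ·
  (0,6): δ = 150.24°  ·
  (1,2): δ = 110.47°  ·
  (1,3): δ = 36.88°  ·
  (1,4): δ = 21.14°  ✓
  (1,5): δ = 80.82°  ·
  (1,6): δ = 117.12°  ·
  (2,3): δ = 106.41°  ·
  (2,4): δ = 48.39°  ·
  (2,5): δ = 11.29°  ✓
  (2,6): δ = 47.59°  ·
  (3,4): δ = 121.99°  ·
  (3,5): δ = 62.30°  ·
  (3,6): δ = 26.00°  ·
  (4,5): δ = 120.32°  ·
  (4,6): δ = 84.02°  ·
  (5,6): δ = 143.70°  ·
antipodal pairs: 3

count = 3; pairs: (0,3), (1,4), (2,5)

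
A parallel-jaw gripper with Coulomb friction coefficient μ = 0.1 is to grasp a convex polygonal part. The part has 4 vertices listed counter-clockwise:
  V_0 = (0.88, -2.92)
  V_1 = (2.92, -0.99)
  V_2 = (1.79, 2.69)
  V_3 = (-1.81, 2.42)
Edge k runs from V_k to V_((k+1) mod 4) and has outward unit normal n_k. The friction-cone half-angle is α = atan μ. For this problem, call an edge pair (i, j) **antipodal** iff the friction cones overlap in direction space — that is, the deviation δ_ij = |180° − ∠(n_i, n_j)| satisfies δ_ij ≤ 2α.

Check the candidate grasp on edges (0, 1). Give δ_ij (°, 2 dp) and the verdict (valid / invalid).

δ = 116.34°, invalid

α = atan 0.1 = 5.71°;  2α = 11.42°
edge 0: e_0 = (+2.04, +1.93);  n_0 = (+0.6873, -0.7264)
edge 1: e_1 = (-1.13, +3.68);  n_1 = (+0.9559, +0.2935)
∠(n_0, n_1) = 63.66°
δ = |180° − 63.66°| = 116.34°
116.34° > 2α = 11.42°  →  invalid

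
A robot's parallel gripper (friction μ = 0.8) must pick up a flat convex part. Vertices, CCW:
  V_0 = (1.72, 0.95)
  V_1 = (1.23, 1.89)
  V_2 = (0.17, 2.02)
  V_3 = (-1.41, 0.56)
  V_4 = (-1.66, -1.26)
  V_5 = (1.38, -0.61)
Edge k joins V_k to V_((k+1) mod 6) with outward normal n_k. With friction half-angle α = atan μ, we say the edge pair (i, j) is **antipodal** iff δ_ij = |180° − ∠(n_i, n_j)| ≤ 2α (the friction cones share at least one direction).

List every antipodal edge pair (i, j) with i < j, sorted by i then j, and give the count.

α = atan 0.8 = 38.66°;  2α = 77.32°
n_0 = (+0.8868, +0.4622)
n_1 = (+0.1217, +0.9926)
n_2 = (-0.6787, +0.7344)
n_3 = (-0.9907, +0.1361)
n_4 = (+0.2091, -0.9779)
n_5 = (+0.9771, -0.2129)
  (0,1): δ = 124.52°  ·
  (0,2): δ = 74.79°  ✓
  (0,3): δ = 35.35°  ✓
  (0,4): δ = 74.54°  ✓
  (0,5): δ = 140.17°  ·
  (1,2): δ = 130.27°  ·
  (1,3): δ = 90.83°  ·
  (1,4): δ = 19.06°  ✓
  (1,5): δ = 84.70°  ·
  (2,3): δ = 140.56°  ·
  (2,4): δ = 30.67°  ✓
  (2,5): δ = 34.97°  ✓
  (3,4): δ = 70.11°  ✓
  (3,5): δ = 4.47°  ✓
  (4,5): δ = 114.36°  ·
antipodal pairs: 8

count = 8; pairs: (0,2), (0,3), (0,4), (1,4), (2,4), (2,5), (3,4), (3,5)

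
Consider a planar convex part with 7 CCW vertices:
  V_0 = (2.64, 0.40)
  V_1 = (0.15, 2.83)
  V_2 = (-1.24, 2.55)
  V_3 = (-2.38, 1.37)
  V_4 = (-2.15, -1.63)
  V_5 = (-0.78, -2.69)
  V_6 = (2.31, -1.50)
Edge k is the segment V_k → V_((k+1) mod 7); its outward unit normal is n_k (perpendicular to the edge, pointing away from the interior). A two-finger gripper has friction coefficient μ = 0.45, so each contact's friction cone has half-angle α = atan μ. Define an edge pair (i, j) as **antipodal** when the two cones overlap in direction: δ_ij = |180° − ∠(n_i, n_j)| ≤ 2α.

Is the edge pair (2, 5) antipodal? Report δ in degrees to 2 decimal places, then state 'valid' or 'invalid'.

δ = 24.93°, valid

α = atan 0.45 = 24.23°;  2α = 48.46°
edge 2: e_2 = (-1.14, -1.18);  n_2 = (-0.7192, +0.6948)
edge 5: e_5 = (+3.09, +1.19);  n_5 = (+0.3594, -0.9332)
∠(n_2, n_5) = 155.07°
δ = |180° − 155.07°| = 24.93°
24.93° ≤ 2α = 48.46°  →  valid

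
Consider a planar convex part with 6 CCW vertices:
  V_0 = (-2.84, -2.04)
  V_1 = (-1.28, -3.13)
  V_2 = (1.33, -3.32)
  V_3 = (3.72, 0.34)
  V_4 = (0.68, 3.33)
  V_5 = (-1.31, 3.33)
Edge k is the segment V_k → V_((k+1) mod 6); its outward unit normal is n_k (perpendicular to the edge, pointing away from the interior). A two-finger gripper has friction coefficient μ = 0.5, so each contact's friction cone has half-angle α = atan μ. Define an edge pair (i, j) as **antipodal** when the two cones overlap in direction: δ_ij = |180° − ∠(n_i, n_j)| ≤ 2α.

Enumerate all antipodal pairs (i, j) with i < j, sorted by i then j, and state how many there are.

α = atan 0.5 = 26.57°;  2α = 53.13°
n_0 = (-0.5728, -0.8197)
n_1 = (-0.0726, -0.9974)
n_2 = (+0.8373, -0.5468)
n_3 = (+0.7012, +0.7129)
n_4 = (+0.0000, +1.0000)
n_5 = (-0.9617, +0.2740)
  (0,1): δ = 149.22°  ·
  (0,2): δ = 88.20°  ·
  (0,3): δ = 9.58°  ✓
  (0,4): δ = 34.94°  ✓
  (0,5): δ = 109.04°  ·
  (1,2): δ = 118.98°  ·
  (1,3): δ = 40.36°  ✓
  (1,4): δ = 4.16°  ✓
  (1,5): δ = 78.26°  ·
  (2,3): δ = 101.38°  ·
  (2,4): δ = 56.86°  ·
  (2,5): δ = 17.24°  ✓
  (3,4): δ = 135.48°  ·
  (3,5): δ = 61.38°  ·
  (4,5): δ = 105.90°  ·
antipodal pairs: 5

count = 5; pairs: (0,3), (0,4), (1,3), (1,4), (2,5)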